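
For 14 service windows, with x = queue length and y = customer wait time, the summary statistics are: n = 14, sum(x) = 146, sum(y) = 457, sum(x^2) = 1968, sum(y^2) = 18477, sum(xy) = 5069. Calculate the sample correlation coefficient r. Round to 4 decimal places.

S_xy = nΣxy − ΣxΣy = 14·5069 − 146·457 = 70966 − 66722 = 4244
S_xx = nΣx² − (Σx)² = 14·1968 − 146² = 27552 − 21316 = 6236
S_yy = nΣy² − (Σy)² = 14·18477 − 457² = 258678 − 208849 = 49829
r = S_xy / √(S_xx·S_yy) = 4244 / √(6236·49829) = 4244 / √310733644 = 4244 / 17627.6386 = 0.2408

0.2408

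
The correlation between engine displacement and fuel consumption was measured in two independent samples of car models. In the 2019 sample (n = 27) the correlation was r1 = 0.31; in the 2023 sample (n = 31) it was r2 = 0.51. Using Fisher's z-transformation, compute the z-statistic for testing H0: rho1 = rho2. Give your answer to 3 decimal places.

z1 = atanh(0.31) = 0.320545,  z2 = atanh(0.51) = 0.562730
SE = √(1/(n1−3) + 1/(n2−3)) = √(1/24 + 1/28) = √(0.0416667 + 0.0357143) = √0.0773810 = 0.278174
z = (z1 − z2)/SE = (0.320545 − 0.562730) / 0.278174 = -0.242185 / 0.278174 = -0.871

-0.871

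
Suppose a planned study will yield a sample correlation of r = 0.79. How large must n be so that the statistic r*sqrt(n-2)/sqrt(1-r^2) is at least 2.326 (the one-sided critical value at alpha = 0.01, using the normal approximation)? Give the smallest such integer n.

r√(n−2)/√(1−r²) ≥ 2.326  ⇔  n−2 ≥ (2.326)²·(1−r²)/r²
(1−r²)/r² = (1−0.6241)/0.6241 = 0.6023
n ≥ 2 + 5.410276·0.6023 = 2 + 3.2586 = 5.2586
⌈5.2586⌉ = 6

6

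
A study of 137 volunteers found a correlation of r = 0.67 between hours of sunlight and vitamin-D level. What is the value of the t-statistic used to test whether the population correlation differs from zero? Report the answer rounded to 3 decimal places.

t = r·√(n−2) / √(1−r²) with r = 0.67, n = 137
  = 0.67·√135 / √(1 − 0.4489)
  = 0.67·11.618950 / 0.742361
  = 7.784697 / 0.742361 = 10.486

10.486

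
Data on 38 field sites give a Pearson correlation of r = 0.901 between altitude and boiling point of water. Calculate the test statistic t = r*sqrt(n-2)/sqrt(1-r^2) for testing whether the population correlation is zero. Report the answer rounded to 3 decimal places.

12.461

t = r·√(n−2) / √(1−r²) with r = 0.901, n = 38
  = 0.901·√36 / √(1 − 0.811801)
  = 0.901·6.000000 / 0.433819
  = 5.406000 / 0.433819 = 12.461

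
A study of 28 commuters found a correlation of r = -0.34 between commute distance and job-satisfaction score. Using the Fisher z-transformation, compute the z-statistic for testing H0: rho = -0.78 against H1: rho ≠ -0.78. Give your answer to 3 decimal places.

z_r = atanh(-0.34) = -0.354093,  z_0 = atanh(-0.78) = -1.045371
SE = 1/√(n−3) = 1/√25 = 0.200000
z = (z_r − z_0)/SE = (-0.354093 − (-1.045371)) / 0.200000 = 0.691278 / 0.200000 = 3.456

3.456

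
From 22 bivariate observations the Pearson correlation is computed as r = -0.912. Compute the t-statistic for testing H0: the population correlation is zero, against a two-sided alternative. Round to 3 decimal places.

1 − r² = 1 − 0.831744 = 0.168256;  √(1−r²) = 0.410190
√(n−2) = √20 = 4.472136
t = r·√(n−2)/√(1−r²) = -0.912 · 4.472136 / 0.410190 = -9.943

-9.943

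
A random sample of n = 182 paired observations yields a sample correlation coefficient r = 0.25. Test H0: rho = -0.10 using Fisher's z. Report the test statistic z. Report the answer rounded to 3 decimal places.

z_r = atanh(0.25) = 0.255413,  z_0 = atanh(-0.10) = -0.100335
SE = 1/√(n−3) = 1/√179 = 0.074744
z = (z_r − z_0)/SE = (0.255413 − (-0.100335)) / 0.074744 = 0.355748 / 0.074744 = 4.760

4.760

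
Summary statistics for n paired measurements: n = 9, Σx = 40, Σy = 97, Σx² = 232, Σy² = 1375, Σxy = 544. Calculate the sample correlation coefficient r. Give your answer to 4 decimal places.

S_xy = nΣxy − ΣxΣy = 9·544 − 40·97 = 4896 − 3880 = 1016
S_xx = nΣx² − (Σx)² = 9·232 − 40² = 2088 − 1600 = 488
S_yy = nΣy² − (Σy)² = 9·1375 − 97² = 12375 − 9409 = 2966
r = S_xy / √(S_xx·S_yy) = 1016 / √(488·2966) = 1016 / √1447408 = 1016 / 1203.0827 = 0.8445

0.8445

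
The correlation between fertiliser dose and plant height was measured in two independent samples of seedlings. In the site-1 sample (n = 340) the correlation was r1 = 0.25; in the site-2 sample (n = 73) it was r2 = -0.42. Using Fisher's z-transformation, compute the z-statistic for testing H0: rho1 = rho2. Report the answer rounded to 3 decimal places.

5.353

z1 = atanh(0.25) = 0.255413,  z2 = atanh(-0.42) = -0.447692
SE = √(1/(n1−3) + 1/(n2−3)) = √(1/337 + 1/70) = √(0.0029674 + 0.0142857) = √0.0172531 = 0.131351
z = (z1 − z2)/SE = (0.255413 − (-0.447692)) / 0.131351 = 0.703105 / 0.131351 = 5.353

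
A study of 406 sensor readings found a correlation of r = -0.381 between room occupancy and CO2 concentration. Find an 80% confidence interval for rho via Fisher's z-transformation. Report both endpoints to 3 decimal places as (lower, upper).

z_r = atanh(-0.381) = -0.401229;  SE = 1/√(n−3) = 1/√403 = 0.049814
z-limits: -0.401229 ± 1.282·0.049814 = -0.401229 ± 0.063862 = [-0.465091, -0.337367]
ρ-limits: (tanh -0.465091, tanh -0.337367) = (-0.434, -0.325)

(-0.434, -0.325)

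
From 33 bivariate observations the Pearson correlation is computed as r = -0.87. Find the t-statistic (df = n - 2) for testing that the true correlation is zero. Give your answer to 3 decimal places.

t = r·√(n−2) / √(1−r²) with r = -0.87, n = 33
  = -0.87·√31 / √(1 − 0.7569)
  = -0.87·5.567764 / 0.493052
  = -4.843955 / 0.493052 = -9.824

-9.824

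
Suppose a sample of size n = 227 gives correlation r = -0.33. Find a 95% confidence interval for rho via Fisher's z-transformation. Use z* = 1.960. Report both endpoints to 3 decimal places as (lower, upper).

(-0.441, -0.209)

Fisher z: z_r = atanh(r) = ½·ln((1+(-0.33))/(1−(-0.33))) = -0.342828
SE(z) = 1/√(n−3) = 1/√224 = 0.066815
95% ⇒ z* = 1.960; margin = 1.960·0.066815 = 0.130957
CI on z-scale: (-0.473785, -0.211871)
Back-transform: tanh(-0.473785) = -0.441252, tanh(-0.211871) = -0.208757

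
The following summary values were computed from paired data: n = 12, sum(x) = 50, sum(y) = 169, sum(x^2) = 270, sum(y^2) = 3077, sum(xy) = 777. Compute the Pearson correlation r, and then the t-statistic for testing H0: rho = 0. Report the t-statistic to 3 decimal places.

1.187

Numerator: nΣxy − (Σx)(Σy) = 12·777 − (50)(169) = 874
Denominator: √[(nΣx²−(Σx)²)(nΣy²−(Σy)²)]
  nΣx²−(Σx)² = 12·270 − 2500 = 740;  nΣy²−(Σy)² = 12·3077 − 28561 = 8363
  √(740·8363) = √6188620 = 2487.6937
r = 874 / 2487.6937 = 0.3513
t = r·√(n−2)/√(1−r²) = 0.3513·√10 / √(1−0.123412) = 1.110908 / 0.936263 = 1.187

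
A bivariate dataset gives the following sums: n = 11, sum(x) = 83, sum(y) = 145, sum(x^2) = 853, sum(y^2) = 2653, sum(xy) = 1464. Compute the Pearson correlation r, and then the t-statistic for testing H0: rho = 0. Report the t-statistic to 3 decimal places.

6.271

Numerator: nΣxy − (Σx)(Σy) = 11·1464 − (83)(145) = 4069
Denominator: √[(nΣx²−(Σx)²)(nΣy²−(Σy)²)]
  nΣx²−(Σx)² = 11·853 − 6889 = 2494;  nΣy²−(Σy)² = 11·2653 − 21025 = 8158
  √(2494·8158) = √20346052 = 4510.6598
r = 4069 / 4510.6598 = 0.9021
t = r·√(n−2)/√(1−r²) = 0.9021·√9 / √(1−0.813784) = 2.706300 / 0.431528 = 6.271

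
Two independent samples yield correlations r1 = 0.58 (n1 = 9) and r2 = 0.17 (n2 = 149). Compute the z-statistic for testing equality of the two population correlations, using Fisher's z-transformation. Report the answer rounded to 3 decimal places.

Fisher z-transforms: z1 = atanh(0.58) = 0.662463, z2 = atanh(0.17) = 0.171667; difference d = 0.490796
Var(d) = 1/6 + 1/146 = 0.1666667 + 0.0068493 = 0.1735160
z = d/√Var(d) = 0.490796 / √0.1735160 = 0.490796 / 0.416553 = 1.178

1.178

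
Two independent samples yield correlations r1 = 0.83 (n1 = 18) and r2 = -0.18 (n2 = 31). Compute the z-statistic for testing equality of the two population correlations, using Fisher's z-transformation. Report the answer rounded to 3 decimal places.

4.282

z1 = atanh(0.83) = 1.188136,  z2 = atanh(-0.18) = -0.181983
SE = √(1/(n1−3) + 1/(n2−3)) = √(1/15 + 1/28) = √(0.0666667 + 0.0357143) = √0.1023810 = 0.319970
z = (z1 − z2)/SE = (1.188136 − (-0.181983)) / 0.319970 = 1.370119 / 0.319970 = 4.282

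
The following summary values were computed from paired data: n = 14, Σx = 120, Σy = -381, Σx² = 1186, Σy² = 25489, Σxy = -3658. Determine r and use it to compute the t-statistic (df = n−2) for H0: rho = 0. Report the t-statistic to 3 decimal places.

Numerator: nΣxy − (Σx)(Σy) = 14·(-3658) − (120)(-381) = -5492
Denominator: √[(nΣx²−(Σx)²)(nΣy²−(Σy)²)]
  nΣx²−(Σx)² = 14·1186 − 14400 = 2204;  nΣy²−(Σy)² = 14·25489 − 145161 = 211685
  √(2204·211685) = √466553740 = 21599.8551
r = -5492 / 21599.8551 = -0.2543
t = r·√(n−2)/√(1−r²) = -0.2543·√12 / √(1−0.064668) = -0.880921 / 0.967126 = -0.911

-0.911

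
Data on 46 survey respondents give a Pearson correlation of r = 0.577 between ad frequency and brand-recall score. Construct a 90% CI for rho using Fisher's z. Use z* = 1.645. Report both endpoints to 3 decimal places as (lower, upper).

(0.386, 0.721)

Fisher z: z_r = atanh(r) = ½·ln((1+0.577)/(1−0.577)) = 0.657954
SE(z) = 1/√(n−3) = 1/√43 = 0.152499
90% ⇒ z* = 1.645; margin = 1.645·0.152499 = 0.250861
CI on z-scale: (0.407093, 0.908815)
Back-transform: tanh(0.407093) = 0.386002, tanh(0.908815) = 0.720563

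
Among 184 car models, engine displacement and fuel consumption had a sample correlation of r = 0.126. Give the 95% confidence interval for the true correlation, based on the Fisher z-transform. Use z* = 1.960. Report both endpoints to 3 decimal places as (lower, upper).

Fisher z: z_r = atanh(r) = ½·ln((1+0.126)/(1−0.126)) = 0.126673
SE(z) = 1/√(n−3) = 1/√181 = 0.074329
95% ⇒ z* = 1.960; margin = 1.960·0.074329 = 0.145685
CI on z-scale: (-0.019012, 0.272358)
Back-transform: tanh(-0.019012) = -0.019010, tanh(0.272358) = 0.265818

(-0.019, 0.266)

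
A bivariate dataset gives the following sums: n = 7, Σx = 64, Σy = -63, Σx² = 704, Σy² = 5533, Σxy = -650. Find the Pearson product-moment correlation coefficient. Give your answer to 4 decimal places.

Numerator: nΣxy − (Σx)(Σy) = 7·(-650) − (64)(-63) = -518
Denominator: √[(nΣx²−(Σx)²)(nΣy²−(Σy)²)]
  nΣx²−(Σx)² = 7·704 − 4096 = 832;  nΣy²−(Σy)² = 7·5533 − 3969 = 34762
  √(832·34762) = √28921984 = 5377.9163
r = -518 / 5377.9163 = -0.0963

-0.0963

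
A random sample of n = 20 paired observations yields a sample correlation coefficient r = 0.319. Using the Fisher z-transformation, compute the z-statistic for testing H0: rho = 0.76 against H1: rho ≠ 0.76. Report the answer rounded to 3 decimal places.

Fisher z: atanh(0.319) = 0.330533, atanh(0.76) = 0.996215
z = (z_r − z_0)·√(n−3) = (0.330533 − 0.996215)·√17 = -0.665682 · 4.123106 = -2.745

-2.745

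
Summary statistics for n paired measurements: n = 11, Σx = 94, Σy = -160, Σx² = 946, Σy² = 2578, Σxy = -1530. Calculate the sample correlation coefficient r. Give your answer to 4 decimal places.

S_xy = nΣxy − ΣxΣy = 11·(-1530) − 94·(-160) = -16830 − (-15040) = -1790
S_xx = nΣx² − (Σx)² = 11·946 − 94² = 10406 − 8836 = 1570
S_yy = nΣy² − (Σy)² = 11·2578 − (-160)² = 28358 − 25600 = 2758
r = S_xy / √(S_xx·S_yy) = -1790 / √(1570·2758) = -1790 / √4330060 = -1790 / 2080.8796 = -0.8602

-0.8602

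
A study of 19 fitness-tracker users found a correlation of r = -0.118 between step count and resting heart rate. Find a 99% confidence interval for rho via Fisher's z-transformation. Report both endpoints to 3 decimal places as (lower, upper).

z_r = atanh(-0.118) = -0.118552;  SE = 1/√(n−3) = 1/√16 = 0.250000
z-limits: -0.118552 ± 2.576·0.250000 = -0.118552 ± 0.644000 = [-0.762552, 0.525448]
ρ-limits: (tanh -0.762552, tanh 0.525448) = (-0.643, 0.482)

(-0.643, 0.482)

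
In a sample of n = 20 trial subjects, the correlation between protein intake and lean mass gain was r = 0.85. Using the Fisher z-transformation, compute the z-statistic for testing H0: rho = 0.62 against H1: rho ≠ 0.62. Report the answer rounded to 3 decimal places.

2.190

z_r = atanh(0.85) = 1.256153,  z_0 = atanh(0.62) = 0.725005
SE = 1/√(n−3) = 1/√17 = 0.242536
z = (z_r − z_0)/SE = (1.256153 − 0.725005) / 0.242536 = 0.531148 / 0.242536 = 2.190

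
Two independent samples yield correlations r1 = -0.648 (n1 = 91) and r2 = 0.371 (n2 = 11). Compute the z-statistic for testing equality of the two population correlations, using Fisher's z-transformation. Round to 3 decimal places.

-3.145

Fisher z-transforms: z1 = atanh(-0.648) = -0.771843, z2 = atanh(0.371) = 0.389582; difference d = -1.161425
Var(d) = 1/88 + 1/8 = 0.0113636 + 0.1250000 = 0.1363636
z = d/√Var(d) = -1.161425 / √0.1363636 = -1.161425 / 0.369274 = -3.145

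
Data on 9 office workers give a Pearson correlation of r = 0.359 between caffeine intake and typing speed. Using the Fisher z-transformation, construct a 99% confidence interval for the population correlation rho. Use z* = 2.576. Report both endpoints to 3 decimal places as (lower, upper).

Fisher z: z_r = atanh(r) = ½·ln((1+0.359)/(1−0.359)) = 0.375737
SE(z) = 1/√(n−3) = 1/√6 = 0.408248
99% ⇒ z* = 2.576; margin = 2.576·0.408248 = 1.051647
CI on z-scale: (-0.675910, 1.427384)
Back-transform: tanh(-0.675910) = -0.588854, tanh(1.427384) = 0.891129

(-0.589, 0.891)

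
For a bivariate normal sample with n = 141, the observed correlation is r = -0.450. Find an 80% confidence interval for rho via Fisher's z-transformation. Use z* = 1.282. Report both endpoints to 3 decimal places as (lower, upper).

Fisher z: z_r = atanh(r) = ½·ln((1+(-0.450))/(1−(-0.450))) = -0.484700
SE(z) = 1/√(n−3) = 1/√138 = 0.085126
80% ⇒ z* = 1.282; margin = 1.282·0.085126 = 0.109132
CI on z-scale: (-0.593832, -0.375568)
Back-transform: tanh(-0.593832) = -0.532646, tanh(-0.375568) = -0.358852

(-0.533, -0.359)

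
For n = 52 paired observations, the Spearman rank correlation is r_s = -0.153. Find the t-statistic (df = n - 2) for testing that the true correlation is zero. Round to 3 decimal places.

1 − r_s² = 1 − 0.023409 = 0.976591;  √(1−r_s²) = 0.988226
√(n−2) = √50 = 7.071068
t = r_s·√(n−2)/√(1−r_s²) = -0.153 · 7.071068 / 0.988226 = -1.095

-1.095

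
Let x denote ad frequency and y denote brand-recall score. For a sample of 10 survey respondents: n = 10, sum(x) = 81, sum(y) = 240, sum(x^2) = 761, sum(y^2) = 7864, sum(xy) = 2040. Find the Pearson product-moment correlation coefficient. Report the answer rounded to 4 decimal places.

S_xy = nΣxy − ΣxΣy = 10·2040 − 81·240 = 20400 − 19440 = 960
S_xx = nΣx² − (Σx)² = 10·761 − 81² = 7610 − 6561 = 1049
S_yy = nΣy² − (Σy)² = 10·7864 − 240² = 78640 − 57600 = 21040
r = S_xy / √(S_xx·S_yy) = 960 / √(1049·21040) = 960 / √22070960 = 960 / 4697.9740 = 0.2043

0.2043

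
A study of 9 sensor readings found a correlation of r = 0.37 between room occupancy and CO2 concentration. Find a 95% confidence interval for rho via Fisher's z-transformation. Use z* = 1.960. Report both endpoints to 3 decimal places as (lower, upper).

z_r = atanh(0.37) = 0.388423;  SE = 1/√(n−3) = 1/√6 = 0.408248
z-limits: 0.388423 ± 1.960·0.408248 = 0.388423 ± 0.800166 = [-0.411743, 1.188589]
ρ-limits: (tanh -0.411743, tanh 1.188589) = (-0.390, 0.830)

(-0.390, 0.830)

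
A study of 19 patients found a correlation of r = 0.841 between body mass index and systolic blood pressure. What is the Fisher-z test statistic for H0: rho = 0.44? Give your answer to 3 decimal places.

Fisher z: atanh(0.841) = 1.224580, atanh(0.44) = 0.472231
z = (z_r − z_0)·√(n−3) = (1.224580 − 0.472231)·√16 = 0.752349 · 4.000000 = 3.009

3.009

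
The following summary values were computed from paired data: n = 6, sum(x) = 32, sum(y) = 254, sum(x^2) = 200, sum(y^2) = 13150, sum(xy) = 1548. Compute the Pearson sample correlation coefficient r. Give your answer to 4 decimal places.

S_xy = nΣxy − ΣxΣy = 6·1548 − 32·254 = 9288 − 8128 = 1160
S_xx = nΣx² − (Σx)² = 6·200 − 32² = 1200 − 1024 = 176
S_yy = nΣy² − (Σy)² = 6·13150 − 254² = 78900 − 64516 = 14384
r = S_xy / √(S_xx·S_yy) = 1160 / √(176·14384) = 1160 / √2531584 = 1160 / 1591.0952 = 0.7291

0.7291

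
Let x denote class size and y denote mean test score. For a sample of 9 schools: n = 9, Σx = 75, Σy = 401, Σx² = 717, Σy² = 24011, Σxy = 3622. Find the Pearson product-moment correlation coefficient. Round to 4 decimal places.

Numerator: nΣxy − (Σx)(Σy) = 9·3622 − (75)(401) = 2523
Denominator: √[(nΣx²−(Σx)²)(nΣy²−(Σy)²)]
  nΣx²−(Σx)² = 9·717 − 5625 = 828;  nΣy²−(Σy)² = 9·24011 − 160801 = 55298
  √(828·55298) = √45786744 = 6766.5903
r = 2523 / 6766.5903 = 0.3729

0.3729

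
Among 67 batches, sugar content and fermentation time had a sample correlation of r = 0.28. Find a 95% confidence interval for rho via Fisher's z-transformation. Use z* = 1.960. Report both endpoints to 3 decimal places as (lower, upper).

(0.043, 0.487)

Fisher z: z_r = atanh(r) = ½·ln((1+0.28)/(1−0.28)) = 0.287682
SE(z) = 1/√(n−3) = 1/√64 = 0.125000
95% ⇒ z* = 1.960; margin = 1.960·0.125000 = 0.245000
CI on z-scale: (0.042682, 0.532682)
Back-transform: tanh(0.042682) = 0.042656, tanh(0.532682) = 0.487429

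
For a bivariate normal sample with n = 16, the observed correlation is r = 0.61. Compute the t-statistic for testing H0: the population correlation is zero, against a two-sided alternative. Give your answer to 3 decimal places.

t = r·√(n−2) / √(1−r²) with r = 0.61, n = 16
  = 0.61·√14 / √(1 − 0.3721)
  = 0.61·3.741657 / 0.792401
  = 2.282411 / 0.792401 = 2.880

2.880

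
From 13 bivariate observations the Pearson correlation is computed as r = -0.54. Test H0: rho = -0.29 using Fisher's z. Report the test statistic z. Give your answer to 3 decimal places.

-0.966

Fisher z: atanh(-0.54) = -0.604156, atanh(-0.29) = -0.298566
z = (z_r − z_0)·√(n−3) = (-0.604156 − (-0.298566))·√10 = -0.305590 · 3.162278 = -0.966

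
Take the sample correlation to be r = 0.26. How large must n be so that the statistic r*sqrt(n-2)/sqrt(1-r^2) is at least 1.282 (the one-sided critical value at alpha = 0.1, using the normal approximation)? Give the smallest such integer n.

25

r√(n−2)/√(1−r²) ≥ 1.282  ⇔  n−2 ≥ (1.282)²·(1−r²)/r²
(1−r²)/r² = (1−0.0676)/0.0676 = 13.7929
n ≥ 2 + 1.643524·13.7929 = 2 + 22.6690 = 24.6690
⌈24.6690⌉ = 25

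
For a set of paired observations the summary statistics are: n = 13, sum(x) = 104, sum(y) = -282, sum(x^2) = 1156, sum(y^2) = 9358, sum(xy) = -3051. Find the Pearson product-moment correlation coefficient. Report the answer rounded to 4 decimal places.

-0.7758

Numerator: nΣxy − (Σx)(Σy) = 13·(-3051) − (104)(-282) = -10335
Denominator: √[(nΣx²−(Σx)²)(nΣy²−(Σy)²)]
  nΣx²−(Σx)² = 13·1156 − 10816 = 4212;  nΣy²−(Σy)² = 13·9358 − 79524 = 42130
  √(4212·42130) = √177451560 = 13321.0945
r = -10335 / 13321.0945 = -0.7758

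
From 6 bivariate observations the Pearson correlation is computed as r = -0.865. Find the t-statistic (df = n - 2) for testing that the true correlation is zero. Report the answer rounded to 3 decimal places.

-3.448

t = r·√(n−2) / √(1−r²) with r = -0.865, n = 6
  = -0.865·√4 / √(1 − 0.748225)
  = -0.865·2.000000 / 0.501772
  = -1.730000 / 0.501772 = -3.448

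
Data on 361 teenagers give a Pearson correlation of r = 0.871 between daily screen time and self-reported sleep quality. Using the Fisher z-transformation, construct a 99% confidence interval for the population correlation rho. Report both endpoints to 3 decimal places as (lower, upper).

(0.834, 0.900)

z_r = atanh(0.871) = 1.337208;  SE = 1/√(n−3) = 1/√358 = 0.052852
z-limits: 1.337208 ± 2.576·0.052852 = 1.337208 ± 0.136147 = [1.201061, 1.473355]
ρ-limits: (tanh 1.201061, tanh 1.473355) = (0.834, 0.900)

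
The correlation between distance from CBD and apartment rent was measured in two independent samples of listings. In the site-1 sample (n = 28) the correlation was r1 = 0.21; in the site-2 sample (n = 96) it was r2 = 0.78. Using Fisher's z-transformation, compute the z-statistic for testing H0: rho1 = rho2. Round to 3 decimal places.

-3.694

Fisher z-transforms: z1 = atanh(0.21) = 0.213171, z2 = atanh(0.78) = 1.045371; difference d = -0.832200
Var(d) = 1/25 + 1/93 = 0.0400000 + 0.0107527 = 0.0507527
z = d/√Var(d) = -0.832200 / √0.0507527 = -0.832200 / 0.225284 = -3.694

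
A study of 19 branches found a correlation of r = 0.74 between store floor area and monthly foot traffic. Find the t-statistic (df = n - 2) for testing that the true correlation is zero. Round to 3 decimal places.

4.536

1 − r² = 1 − 0.5476 = 0.4524;  √(1−r²) = 0.672607
√(n−2) = √17 = 4.123106
t = r·√(n−2)/√(1−r²) = 0.74 · 4.123106 / 0.672607 = 4.536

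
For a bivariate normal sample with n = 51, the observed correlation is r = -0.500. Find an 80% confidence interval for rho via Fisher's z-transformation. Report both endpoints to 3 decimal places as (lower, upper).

(-0.626, -0.349)

z_r = atanh(-0.500) = -0.549306;  SE = 1/√(n−3) = 1/√48 = 0.144338
z-limits: -0.549306 ± 1.282·0.144338 = -0.549306 ± 0.185041 = [-0.734347, -0.364265]
ρ-limits: (tanh -0.734347, tanh -0.364265) = (-0.626, -0.349)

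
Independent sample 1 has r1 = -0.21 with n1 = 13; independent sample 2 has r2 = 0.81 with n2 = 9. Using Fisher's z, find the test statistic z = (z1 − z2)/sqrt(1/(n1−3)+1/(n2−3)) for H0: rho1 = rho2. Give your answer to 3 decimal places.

-2.595

Fisher z-transforms: z1 = atanh(-0.21) = -0.213171, z2 = atanh(0.81) = 1.127029; difference d = -1.340200
Var(d) = 1/10 + 1/6 = 0.1000000 + 0.1666667 = 0.2666667
z = d/√Var(d) = -1.340200 / √0.2666667 = -1.340200 / 0.516398 = -2.595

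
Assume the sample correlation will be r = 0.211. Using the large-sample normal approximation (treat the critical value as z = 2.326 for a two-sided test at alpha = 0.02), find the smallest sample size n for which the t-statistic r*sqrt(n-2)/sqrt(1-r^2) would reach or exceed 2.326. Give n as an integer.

r√(n−2)/√(1−r²) ≥ 2.326  ⇔  n−2 ≥ (2.326)²·(1−r²)/r²
(1−r²)/r² = (1−0.044521)/0.044521 = 21.4613
n ≥ 2 + 5.410276·21.4613 = 2 + 116.1116 = 118.1116
⌈118.1116⌉ = 119

119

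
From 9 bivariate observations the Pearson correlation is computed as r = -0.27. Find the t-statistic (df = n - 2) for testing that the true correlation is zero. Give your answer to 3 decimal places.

t = r·√(n−2) / √(1−r²) with r = -0.27, n = 9
  = -0.27·√7 / √(1 − 0.0729)
  = -0.27·2.645751 / 0.962860
  = -0.714353 / 0.962860 = -0.742

-0.742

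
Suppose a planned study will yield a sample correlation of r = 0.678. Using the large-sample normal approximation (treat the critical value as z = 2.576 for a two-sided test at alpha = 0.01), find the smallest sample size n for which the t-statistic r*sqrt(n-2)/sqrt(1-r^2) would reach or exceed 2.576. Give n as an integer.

Need r·√(n−2)/√(1−r²) ≥ 2.576
√(n−2) ≥ 2.576·√(1−0.459684) / 0.678 = 2.576·0.735062 / 0.678 = 2.7928
n−2 ≥ 7.7997  ⇒  n ≥ 9.7997
Smallest integer n = 10

10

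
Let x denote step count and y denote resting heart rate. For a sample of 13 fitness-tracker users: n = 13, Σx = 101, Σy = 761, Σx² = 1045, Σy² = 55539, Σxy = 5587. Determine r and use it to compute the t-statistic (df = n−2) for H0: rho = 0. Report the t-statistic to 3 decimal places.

S_xy = nΣxy − ΣxΣy = 13·5587 − 101·761 = 72631 − 76861 = -4230
S_xx = nΣx² − (Σx)² = 13·1045 − 101² = 13585 − 10201 = 3384
S_yy = nΣy² − (Σy)² = 13·55539 − 761² = 722007 − 579121 = 142886
r = S_xy / √(S_xx·S_yy) = -4230 / √(3384·142886) = -4230 / √483526224 = -4230 / 21989.2297 = -0.1924
t = r·√(n−2)/√(1−r²) = -0.1924·√11 / √(1−0.037018) = -0.638119 / 0.981316 = -0.650

-0.650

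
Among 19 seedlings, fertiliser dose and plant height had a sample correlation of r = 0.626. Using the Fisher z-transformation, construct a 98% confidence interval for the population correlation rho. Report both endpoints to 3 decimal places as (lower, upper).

z_r = atanh(0.626) = 0.734811;  SE = 1/√(n−3) = 1/√16 = 0.250000
z-limits: 0.734811 ± 2.326·0.250000 = 0.734811 ± 0.581500 = [0.153311, 1.316311]
ρ-limits: (tanh 0.153311, tanh 1.316311) = (0.152, 0.866)

(0.152, 0.866)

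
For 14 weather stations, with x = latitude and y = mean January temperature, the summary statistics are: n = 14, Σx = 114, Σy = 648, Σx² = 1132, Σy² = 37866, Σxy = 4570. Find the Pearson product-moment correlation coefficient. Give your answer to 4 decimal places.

-0.5579

S_xy = nΣxy − ΣxΣy = 14·4570 − 114·648 = 63980 − 73872 = -9892
S_xx = nΣx² − (Σx)² = 14·1132 − 114² = 15848 − 12996 = 2852
S_yy = nΣy² − (Σy)² = 14·37866 − 648² = 530124 − 419904 = 110220
r = S_xy / √(S_xx·S_yy) = -9892 / √(2852·110220) = -9892 / √314347440 = -9892 / 17729.8460 = -0.5579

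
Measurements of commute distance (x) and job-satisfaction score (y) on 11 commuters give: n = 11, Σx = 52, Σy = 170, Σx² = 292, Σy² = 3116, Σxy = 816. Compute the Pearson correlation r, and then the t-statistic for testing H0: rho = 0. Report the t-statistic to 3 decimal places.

0.248

S_xy = nΣxy − ΣxΣy = 11·816 − 52·170 = 8976 − 8840 = 136
S_xx = nΣx² − (Σx)² = 11·292 − 52² = 3212 − 2704 = 508
S_yy = nΣy² − (Σy)² = 11·3116 − 170² = 34276 − 28900 = 5376
r = S_xy / √(S_xx·S_yy) = 136 / √(508·5376) = 136 / √2731008 = 136 / 1652.5762 = 0.0823
t = r·√(n−2)/√(1−r²) = 0.0823·√9 / √(1−0.006773) = 0.246900 / 0.996608 = 0.248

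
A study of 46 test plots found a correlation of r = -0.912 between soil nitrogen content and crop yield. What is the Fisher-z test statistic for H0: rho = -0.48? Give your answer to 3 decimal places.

-6.664

Fisher z: atanh(-0.912) = -1.539284, atanh(-0.48) = -0.522984
z = (z_r − z_0)·√(n−3) = (-1.539284 − (-0.522984))·√43 = -1.016300 · 6.557439 = -6.664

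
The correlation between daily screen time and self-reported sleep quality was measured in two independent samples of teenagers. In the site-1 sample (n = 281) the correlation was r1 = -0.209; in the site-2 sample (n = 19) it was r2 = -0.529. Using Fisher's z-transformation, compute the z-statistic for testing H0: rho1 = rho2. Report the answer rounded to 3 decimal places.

1.465

Fisher z-transforms: z1 = atanh(-0.209) = -0.212125, z2 = atanh(-0.529) = -0.588756; difference d = 0.376631
Var(d) = 1/278 + 1/16 = 0.0035971 + 0.0625000 = 0.0660971
z = d/√Var(d) = 0.376631 / √0.0660971 = 0.376631 / 0.257094 = 1.465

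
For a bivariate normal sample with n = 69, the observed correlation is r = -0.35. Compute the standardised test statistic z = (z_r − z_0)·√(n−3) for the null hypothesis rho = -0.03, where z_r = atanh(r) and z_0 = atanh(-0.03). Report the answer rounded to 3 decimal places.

Fisher z: atanh(-0.35) = -0.365444, atanh(-0.03) = -0.030009
z = (z_r − z_0)·√(n−3) = (-0.365444 − (-0.030009))·√66 = -0.335435 · 8.124038 = -2.725

-2.725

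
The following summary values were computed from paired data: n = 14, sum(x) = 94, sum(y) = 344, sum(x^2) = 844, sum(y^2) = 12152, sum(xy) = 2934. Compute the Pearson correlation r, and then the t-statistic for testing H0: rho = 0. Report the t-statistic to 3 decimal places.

S_xy = nΣxy − ΣxΣy = 14·2934 − 94·344 = 41076 − 32336 = 8740
S_xx = nΣx² − (Σx)² = 14·844 − 94² = 11816 − 8836 = 2980
S_yy = nΣy² − (Σy)² = 14·12152 − 344² = 170128 − 118336 = 51792
r = S_xy / √(S_xx·S_yy) = 8740 / √(2980·51792) = 8740 / √154340160 = 8740 / 12423.3715 = 0.7035
t = r·√(n−2)/√(1−r²) = 0.7035·√12 / √(1−0.494912) = 2.436995 / 0.710695 = 3.429

3.429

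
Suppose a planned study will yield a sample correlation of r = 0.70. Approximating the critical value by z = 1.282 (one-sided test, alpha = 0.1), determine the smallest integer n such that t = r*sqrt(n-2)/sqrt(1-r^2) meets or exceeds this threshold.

r√(n−2)/√(1−r²) ≥ 1.282  ⇔  n−2 ≥ (1.282)²·(1−r²)/r²
(1−r²)/r² = (1−0.4900)/0.4900 = 1.0408
n ≥ 2 + 1.643524·1.0408 = 2 + 1.7106 = 3.7106
⌈3.7106⌉ = 4

4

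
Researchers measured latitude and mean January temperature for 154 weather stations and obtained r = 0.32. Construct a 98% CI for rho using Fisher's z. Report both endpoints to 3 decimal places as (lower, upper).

Fisher z: z_r = atanh(r) = ½·ln((1+0.32)/(1−0.32)) = 0.331647
SE(z) = 1/√(n−3) = 1/√151 = 0.081379
98% ⇒ z* = 2.326; margin = 2.326·0.081379 = 0.189288
CI on z-scale: (0.142359, 0.520935)
Back-transform: tanh(0.142359) = 0.141405, tanh(0.520935) = 0.478421

(0.141, 0.478)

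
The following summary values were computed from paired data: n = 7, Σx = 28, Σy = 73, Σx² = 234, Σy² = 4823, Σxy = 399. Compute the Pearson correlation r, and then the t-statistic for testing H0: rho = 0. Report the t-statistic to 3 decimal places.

0.344

S_xy = nΣxy − ΣxΣy = 7·399 − 28·73 = 2793 − 2044 = 749
S_xx = nΣx² − (Σx)² = 7·234 − 28² = 1638 − 784 = 854
S_yy = nΣy² − (Σy)² = 7·4823 − 73² = 33761 − 5329 = 28432
r = S_xy / √(S_xx·S_yy) = 749 / √(854·28432) = 749 / √24280928 = 749 / 4927.5682 = 0.1520
t = r·√(n−2)/√(1−r²) = 0.1520·√5 / √(1−0.023104) = 0.339882 / 0.988380 = 0.344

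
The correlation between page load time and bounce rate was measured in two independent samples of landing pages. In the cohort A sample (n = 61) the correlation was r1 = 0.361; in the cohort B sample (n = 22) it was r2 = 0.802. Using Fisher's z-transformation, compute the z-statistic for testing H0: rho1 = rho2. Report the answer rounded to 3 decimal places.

-2.747

Fisher z-transforms: z1 = atanh(0.361) = 0.378035, z2 = atanh(0.802) = 1.104193; difference d = -0.726158
Var(d) = 1/58 + 1/19 = 0.0172414 + 0.0526316 = 0.0698730
z = d/√Var(d) = -0.726158 / √0.0698730 = -0.726158 / 0.264335 = -2.747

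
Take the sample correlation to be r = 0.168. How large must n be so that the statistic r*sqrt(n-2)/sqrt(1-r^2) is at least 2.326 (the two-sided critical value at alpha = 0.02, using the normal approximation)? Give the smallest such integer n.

189

r√(n−2)/√(1−r²) ≥ 2.326  ⇔  n−2 ≥ (2.326)²·(1−r²)/r²
(1−r²)/r² = (1−0.028224)/0.028224 = 34.4308
n ≥ 2 + 5.410276·34.4308 = 2 + 186.2801 = 188.2801
⌈188.2801⌉ = 189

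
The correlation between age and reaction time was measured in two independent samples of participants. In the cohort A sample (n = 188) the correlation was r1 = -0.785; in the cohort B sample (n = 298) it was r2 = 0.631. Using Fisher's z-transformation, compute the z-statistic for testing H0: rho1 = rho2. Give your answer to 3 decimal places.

-19.208

Fisher z-transforms: z1 = atanh(-0.785) = -1.058268, z2 = atanh(0.631) = 0.743076; difference d = -1.801344
Var(d) = 1/185 + 1/295 = 0.0054054 + 0.0033898 = 0.0087952
z = d/√Var(d) = -1.801344 / √0.0087952 = -1.801344 / 0.093783 = -19.208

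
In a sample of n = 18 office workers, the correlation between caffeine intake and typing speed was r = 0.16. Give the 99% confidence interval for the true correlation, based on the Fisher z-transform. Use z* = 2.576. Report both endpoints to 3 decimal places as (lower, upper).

z_r = atanh(0.16) = 0.161387;  SE = 1/√(n−3) = 1/√15 = 0.258199
z-limits: 0.161387 ± 2.576·0.258199 = 0.161387 ± 0.665121 = [-0.503734, 0.826508]
ρ-limits: (tanh -0.503734, tanh 0.826508) = (-0.465, 0.679)

(-0.465, 0.679)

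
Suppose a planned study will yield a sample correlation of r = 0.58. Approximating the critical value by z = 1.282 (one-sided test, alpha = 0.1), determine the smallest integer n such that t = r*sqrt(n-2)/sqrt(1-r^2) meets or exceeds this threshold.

6

r√(n−2)/√(1−r²) ≥ 1.282  ⇔  n−2 ≥ (1.282)²·(1−r²)/r²
(1−r²)/r² = (1−0.3364)/0.3364 = 1.9727
n ≥ 2 + 1.643524·1.9727 = 2 + 3.2422 = 5.2422
⌈5.2422⌉ = 6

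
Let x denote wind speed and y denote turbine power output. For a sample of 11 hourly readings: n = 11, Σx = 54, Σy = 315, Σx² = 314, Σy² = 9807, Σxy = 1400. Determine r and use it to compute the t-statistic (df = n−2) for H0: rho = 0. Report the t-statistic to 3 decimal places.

-3.363

S_xy = nΣxy − ΣxΣy = 11·1400 − 54·315 = 15400 − 17010 = -1610
S_xx = nΣx² − (Σx)² = 11·314 − 54² = 3454 − 2916 = 538
S_yy = nΣy² − (Σy)² = 11·9807 − 315² = 107877 − 99225 = 8652
r = S_xy / √(S_xx·S_yy) = -1610 / √(538·8652) = -1610 / √4654776 = -1610 / 2157.4930 = -0.7462
t = r·√(n−2)/√(1−r²) = -0.7462·√9 / √(1−0.556814) = -2.238600 / 0.665722 = -3.363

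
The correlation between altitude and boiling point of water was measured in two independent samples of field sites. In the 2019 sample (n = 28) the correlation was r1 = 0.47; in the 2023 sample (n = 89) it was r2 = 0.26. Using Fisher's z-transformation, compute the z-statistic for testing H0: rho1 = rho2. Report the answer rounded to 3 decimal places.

1.074

Fisher z-transforms: z1 = atanh(0.47) = 0.510070, z2 = atanh(0.26) = 0.266108; difference d = 0.243962
Var(d) = 1/25 + 1/86 = 0.0400000 + 0.0116279 = 0.0516279
z = d/√Var(d) = 0.243962 / √0.0516279 = 0.243962 / 0.227218 = 1.074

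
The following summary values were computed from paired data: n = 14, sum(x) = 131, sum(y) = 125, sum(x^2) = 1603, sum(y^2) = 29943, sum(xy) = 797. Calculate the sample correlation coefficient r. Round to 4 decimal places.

S_xy = nΣxy − ΣxΣy = 14·797 − 131·125 = 11158 − 16375 = -5217
S_xx = nΣx² − (Σx)² = 14·1603 − 131² = 22442 − 17161 = 5281
S_yy = nΣy² − (Σy)² = 14·29943 − 125² = 419202 − 15625 = 403577
r = S_xy / √(S_xx·S_yy) = -5217 / √(5281·403577) = -5217 / √2131290137 = -5217 / 46165.8980 = -0.1130

-0.1130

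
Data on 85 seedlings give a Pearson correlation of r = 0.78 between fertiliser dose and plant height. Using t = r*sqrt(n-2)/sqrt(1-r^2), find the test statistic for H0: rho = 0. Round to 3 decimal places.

11.356

t = r·√(n−2) / √(1−r²) with r = 0.78, n = 85
  = 0.78·√83 / √(1 − 0.6084)
  = 0.78·9.110434 / 0.625780
  = 7.106139 / 0.625780 = 11.356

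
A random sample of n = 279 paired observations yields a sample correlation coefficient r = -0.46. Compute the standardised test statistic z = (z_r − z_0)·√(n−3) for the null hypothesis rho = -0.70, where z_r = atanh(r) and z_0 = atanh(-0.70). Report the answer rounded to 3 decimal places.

z_r = atanh(-0.46) = -0.497311,  z_0 = atanh(-0.70) = -0.867301
SE = 1/√(n−3) = 1/√276 = 0.060193
z = (z_r − z_0)/SE = (-0.497311 − (-0.867301)) / 0.060193 = 0.369990 / 0.060193 = 6.147

6.147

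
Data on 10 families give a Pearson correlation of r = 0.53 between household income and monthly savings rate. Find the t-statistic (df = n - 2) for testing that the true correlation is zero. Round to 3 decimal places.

t = r·√(n−2) / √(1−r²) with r = 0.53, n = 10
  = 0.53·√8 / √(1 − 0.2809)
  = 0.53·2.828427 / 0.847998
  = 1.499066 / 0.847998 = 1.768

1.768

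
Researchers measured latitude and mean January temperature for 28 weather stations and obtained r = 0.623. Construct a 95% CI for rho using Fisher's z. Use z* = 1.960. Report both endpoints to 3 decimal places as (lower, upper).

(0.326, 0.808)

z_r = atanh(0.623) = 0.729893;  SE = 1/√(n−3) = 1/√25 = 0.200000
z-limits: 0.729893 ± 1.960·0.200000 = 0.729893 ± 0.392000 = [0.337893, 1.121893]
ρ-limits: (tanh 0.337893, tanh 1.121893) = (0.326, 0.808)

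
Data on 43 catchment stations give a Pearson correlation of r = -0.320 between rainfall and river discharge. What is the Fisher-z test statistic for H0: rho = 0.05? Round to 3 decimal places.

-2.414

Fisher z: atanh(-0.320) = -0.331647, atanh(0.05) = 0.050042
z = (z_r − z_0)·√(n−3) = (-0.331647 − 0.050042)·√40 = -0.381689 · 6.324555 = -2.414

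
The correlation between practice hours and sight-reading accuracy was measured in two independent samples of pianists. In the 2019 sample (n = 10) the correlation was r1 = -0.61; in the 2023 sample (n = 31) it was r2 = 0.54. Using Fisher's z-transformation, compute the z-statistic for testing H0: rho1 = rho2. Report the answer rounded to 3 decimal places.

-3.107

Fisher z-transforms: z1 = atanh(-0.61) = -0.708921, z2 = atanh(0.54) = 0.604156; difference d = -1.313077
Var(d) = 1/7 + 1/28 = 0.1428571 + 0.0357143 = 0.1785714
z = d/√Var(d) = -1.313077 / √0.1785714 = -1.313077 / 0.422577 = -3.107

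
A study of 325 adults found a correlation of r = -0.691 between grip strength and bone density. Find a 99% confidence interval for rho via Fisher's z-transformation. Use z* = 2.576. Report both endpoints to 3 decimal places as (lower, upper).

(-0.759, -0.608)

Fisher z: z_r = atanh(r) = ½·ln((1+(-0.691))/(1−(-0.691))) = -0.849867
SE(z) = 1/√(n−3) = 1/√322 = 0.055728
99% ⇒ z* = 2.576; margin = 2.576·0.055728 = 0.143555
CI on z-scale: (-0.993422, -0.706312)
Back-transform: tanh(-0.993422) = -0.758818, tanh(-0.706312) = -0.608359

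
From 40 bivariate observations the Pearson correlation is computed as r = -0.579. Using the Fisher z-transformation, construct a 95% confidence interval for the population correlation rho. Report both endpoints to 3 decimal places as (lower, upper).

Fisher z: z_r = atanh(r) = ½·ln((1+(-0.579))/(1−(-0.579))) = -0.660957
SE(z) = 1/√(n−3) = 1/√37 = 0.164399
95% ⇒ z* = 1.960; margin = 1.960·0.164399 = 0.322222
CI on z-scale: (-0.983179, -0.338735)
Back-transform: tanh(-0.983179) = -0.754439, tanh(-0.338735) = -0.326348

(-0.754, -0.326)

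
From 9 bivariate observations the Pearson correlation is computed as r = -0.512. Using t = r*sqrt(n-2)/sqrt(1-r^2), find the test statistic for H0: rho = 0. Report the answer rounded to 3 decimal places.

-1.577

1 − r² = 1 − 0.262144 = 0.737856;  √(1−r²) = 0.858985
√(n−2) = √7 = 2.645751
t = r·√(n−2)/√(1−r²) = -0.512 · 2.645751 / 0.858985 = -1.577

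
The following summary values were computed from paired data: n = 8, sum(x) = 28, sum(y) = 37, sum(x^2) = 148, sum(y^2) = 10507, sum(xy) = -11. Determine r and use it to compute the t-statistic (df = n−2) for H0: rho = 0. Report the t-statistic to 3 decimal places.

S_xy = nΣxy − ΣxΣy = 8·(-11) − 28·37 = -88 − 1036 = -1124
S_xx = nΣx² − (Σx)² = 8·148 − 28² = 1184 − 784 = 400
S_yy = nΣy² − (Σy)² = 8·10507 − 37² = 84056 − 1369 = 82687
r = S_xy / √(S_xx·S_yy) = -1124 / √(400·82687) = -1124 / √33074800 = -1124 / 5751.0695 = -0.1954
t = r·√(n−2)/√(1−r²) = -0.1954·√6 / √(1−0.038181) = -0.478630 / 0.980724 = -0.488

-0.488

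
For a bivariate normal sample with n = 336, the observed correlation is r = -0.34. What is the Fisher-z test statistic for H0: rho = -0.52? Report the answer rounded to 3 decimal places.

4.056

z_r = atanh(-0.34) = -0.354093,  z_0 = atanh(-0.52) = -0.576340
SE = 1/√(n−3) = 1/√333 = 0.054800
z = (z_r − z_0)/SE = (-0.354093 − (-0.576340)) / 0.054800 = 0.222247 / 0.054800 = 4.056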